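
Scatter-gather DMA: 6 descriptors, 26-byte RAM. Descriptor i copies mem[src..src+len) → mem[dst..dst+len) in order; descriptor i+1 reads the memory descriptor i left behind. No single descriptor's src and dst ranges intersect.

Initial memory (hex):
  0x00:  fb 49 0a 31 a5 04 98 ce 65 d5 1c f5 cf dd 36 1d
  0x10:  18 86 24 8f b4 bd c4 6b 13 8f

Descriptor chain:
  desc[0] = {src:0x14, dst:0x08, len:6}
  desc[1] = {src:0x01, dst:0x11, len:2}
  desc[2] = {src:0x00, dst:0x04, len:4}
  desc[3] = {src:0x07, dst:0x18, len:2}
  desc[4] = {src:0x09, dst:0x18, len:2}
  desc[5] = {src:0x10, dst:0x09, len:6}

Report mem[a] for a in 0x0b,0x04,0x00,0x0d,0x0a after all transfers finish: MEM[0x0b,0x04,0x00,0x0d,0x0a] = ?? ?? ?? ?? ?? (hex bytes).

  after D0: wrote 6B at 0x08 = b4bdc46b138f
  after D1: wrote 2B at 0x11 = 490a
  after D2: wrote 4B at 0x04 = fb490a31
  after D3: wrote 2B at 0x18 = 31b4
  after D4: wrote 2B at 0x18 = bdc4
  after D5: wrote 6B at 0x09 = 18490a8fb4bd
query mem[0x0b]=0x0a, mem[0x04]=0xfb, mem[0x00]=0xfb, mem[0x0d]=0xb4, mem[0x0a]=0x49

MEM[0x0b,0x04,0x00,0x0d,0x0a] = 0a fb fb b4 49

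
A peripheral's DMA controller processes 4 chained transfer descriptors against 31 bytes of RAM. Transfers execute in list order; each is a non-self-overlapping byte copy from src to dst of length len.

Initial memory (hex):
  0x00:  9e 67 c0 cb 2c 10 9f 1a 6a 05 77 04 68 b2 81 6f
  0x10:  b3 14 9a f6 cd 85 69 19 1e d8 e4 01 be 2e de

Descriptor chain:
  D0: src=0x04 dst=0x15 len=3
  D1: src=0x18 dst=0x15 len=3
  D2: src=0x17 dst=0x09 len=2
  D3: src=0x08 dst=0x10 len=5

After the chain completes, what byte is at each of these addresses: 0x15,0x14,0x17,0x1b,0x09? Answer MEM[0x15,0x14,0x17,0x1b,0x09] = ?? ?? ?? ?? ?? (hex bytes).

MEM[0x15,0x14,0x17,0x1b,0x09] = 1e 68 e4 01 e4

D0: mem[0x15..0x17] <- [2c 10 9f]
D1: mem[0x15..0x17] <- [1e d8 e4]
D2: mem[0x09..0x0a] <- [e4 1e]
D3: mem[0x10..0x14] <- [6a e4 1e 04 68]
query mem[0x15]=0x1e, mem[0x14]=0x68, mem[0x17]=0xe4, mem[0x1b]=0x01, mem[0x09]=0xe4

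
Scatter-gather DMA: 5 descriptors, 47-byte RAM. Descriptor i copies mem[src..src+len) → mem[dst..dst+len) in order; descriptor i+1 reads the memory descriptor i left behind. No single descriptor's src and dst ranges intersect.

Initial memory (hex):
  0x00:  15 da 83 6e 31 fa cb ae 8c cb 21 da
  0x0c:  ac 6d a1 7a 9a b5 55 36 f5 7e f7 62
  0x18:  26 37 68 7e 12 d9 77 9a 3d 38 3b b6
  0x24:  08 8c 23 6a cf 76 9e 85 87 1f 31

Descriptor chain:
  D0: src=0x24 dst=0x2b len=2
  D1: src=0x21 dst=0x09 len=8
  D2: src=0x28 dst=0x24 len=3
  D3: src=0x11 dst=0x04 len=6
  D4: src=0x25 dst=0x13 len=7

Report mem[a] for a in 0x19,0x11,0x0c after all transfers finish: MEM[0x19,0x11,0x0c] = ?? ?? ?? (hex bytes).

#0 dst[0x2b+2] := {0x08,0x8c}
#1 dst[0x09+8] := {0x38,0x3b,0xb6,0x08,0x8c,0x23,0x6a,0xcf}
#2 dst[0x24+3] := {0xcf,0x76,0x9e}
#3 dst[0x04+6] := {0xb5,0x55,0x36,0xf5,0x7e,0xf7}
#4 dst[0x13+7] := {0x76,0x9e,0x6a,0xcf,0x76,0x9e,0x08}
query mem[0x19]=0x08, mem[0x11]=0xb5, mem[0x0c]=0x08

MEM[0x19,0x11,0x0c] = 08 b5 08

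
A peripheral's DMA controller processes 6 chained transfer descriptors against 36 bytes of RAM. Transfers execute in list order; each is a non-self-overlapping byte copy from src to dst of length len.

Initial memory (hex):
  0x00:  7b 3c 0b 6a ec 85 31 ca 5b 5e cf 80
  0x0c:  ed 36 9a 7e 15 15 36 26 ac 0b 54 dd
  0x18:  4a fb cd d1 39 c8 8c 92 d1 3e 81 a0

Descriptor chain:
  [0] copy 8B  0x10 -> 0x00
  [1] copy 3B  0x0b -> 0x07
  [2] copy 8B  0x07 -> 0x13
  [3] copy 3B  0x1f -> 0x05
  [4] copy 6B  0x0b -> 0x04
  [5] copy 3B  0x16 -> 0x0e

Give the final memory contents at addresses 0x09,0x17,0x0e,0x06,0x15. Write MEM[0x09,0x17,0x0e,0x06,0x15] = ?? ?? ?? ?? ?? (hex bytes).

MEM[0x09,0x17,0x0e,0x06,0x15] = 15 80 cf 36 36

[0] 0x10->0x00 len=8 : 15 15 36 26 ac 0b 54 dd
[1] 0x0b->0x07 len=3 : 80 ed 36
[2] 0x07->0x13 len=8 : 80 ed 36 cf 80 ed 36 9a
[3] 0x1f->0x05 len=3 : 92 d1 3e
[4] 0x0b->0x04 len=6 : 80 ed 36 9a 7e 15
[5] 0x16->0x0e len=3 : cf 80 ed
query mem[0x09]=0x15, mem[0x17]=0x80, mem[0x0e]=0xcf, mem[0x06]=0x36, mem[0x15]=0x36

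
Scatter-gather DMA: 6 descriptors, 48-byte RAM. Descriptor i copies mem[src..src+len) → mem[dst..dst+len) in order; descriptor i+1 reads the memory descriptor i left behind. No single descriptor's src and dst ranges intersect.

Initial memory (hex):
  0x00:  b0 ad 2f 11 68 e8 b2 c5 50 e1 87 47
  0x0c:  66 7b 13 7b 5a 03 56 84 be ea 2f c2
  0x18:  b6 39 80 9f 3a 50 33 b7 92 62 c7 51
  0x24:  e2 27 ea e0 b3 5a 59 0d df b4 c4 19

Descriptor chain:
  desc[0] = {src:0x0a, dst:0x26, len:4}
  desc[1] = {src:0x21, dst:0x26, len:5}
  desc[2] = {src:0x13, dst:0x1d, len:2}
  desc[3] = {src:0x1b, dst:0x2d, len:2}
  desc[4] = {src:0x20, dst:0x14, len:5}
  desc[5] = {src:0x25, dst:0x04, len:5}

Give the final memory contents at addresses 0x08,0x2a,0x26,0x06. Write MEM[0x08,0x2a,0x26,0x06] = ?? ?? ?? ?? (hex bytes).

MEM[0x08,0x2a,0x26,0x06] = e2 27 62 c7

  after D0: wrote 4B at 0x26 = 8747667b
  after D1: wrote 5B at 0x26 = 62c751e227
  after D2: wrote 2B at 0x1d = 84be
  after D3: wrote 2B at 0x2d = 9f3a
  after D4: wrote 5B at 0x14 = 9262c751e2
  after D5: wrote 5B at 0x04 = 2762c751e2
query mem[0x08]=0xe2, mem[0x2a]=0x27, mem[0x26]=0x62, mem[0x06]=0xc7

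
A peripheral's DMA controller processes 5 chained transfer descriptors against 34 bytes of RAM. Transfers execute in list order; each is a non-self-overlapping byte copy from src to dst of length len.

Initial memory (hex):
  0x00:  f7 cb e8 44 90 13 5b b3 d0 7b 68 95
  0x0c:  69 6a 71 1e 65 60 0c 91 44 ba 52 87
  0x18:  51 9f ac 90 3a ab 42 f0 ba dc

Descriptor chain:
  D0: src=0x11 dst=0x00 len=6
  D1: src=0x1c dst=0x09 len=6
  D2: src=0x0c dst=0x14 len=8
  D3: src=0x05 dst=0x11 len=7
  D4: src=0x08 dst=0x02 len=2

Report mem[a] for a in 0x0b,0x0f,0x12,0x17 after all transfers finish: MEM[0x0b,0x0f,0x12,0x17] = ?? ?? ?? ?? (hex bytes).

MEM[0x0b,0x0f,0x12,0x17] = 42 1e 5b 42

  after D0: wrote 6B at 0x00 = 600c9144ba52
  after D1: wrote 6B at 0x09 = 3aab42f0badc
  after D2: wrote 8B at 0x14 = f0badc1e65600c91
  after D3: wrote 7B at 0x11 = 525bb3d03aab42
  after D4: wrote 2B at 0x02 = d03a
query mem[0x0b]=0x42, mem[0x0f]=0x1e, mem[0x12]=0x5b, mem[0x17]=0x42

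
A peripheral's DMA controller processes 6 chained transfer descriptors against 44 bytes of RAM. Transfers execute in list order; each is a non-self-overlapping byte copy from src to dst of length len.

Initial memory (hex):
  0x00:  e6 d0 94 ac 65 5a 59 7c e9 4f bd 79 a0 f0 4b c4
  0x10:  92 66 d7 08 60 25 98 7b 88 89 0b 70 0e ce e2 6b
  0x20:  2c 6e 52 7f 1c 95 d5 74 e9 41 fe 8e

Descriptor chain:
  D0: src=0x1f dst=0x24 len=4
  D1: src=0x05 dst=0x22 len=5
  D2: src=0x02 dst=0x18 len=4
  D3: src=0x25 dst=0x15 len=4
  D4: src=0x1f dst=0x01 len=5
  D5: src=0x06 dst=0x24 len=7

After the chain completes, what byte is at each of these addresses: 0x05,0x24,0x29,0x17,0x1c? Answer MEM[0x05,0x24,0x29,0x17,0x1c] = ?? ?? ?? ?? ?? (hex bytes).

MEM[0x05,0x24,0x29,0x17,0x1c] = 59 59 79 52 0e

[0] 0x1f->0x24 len=4 : 6b 2c 6e 52
[1] 0x05->0x22 len=5 : 5a 59 7c e9 4f
[2] 0x02->0x18 len=4 : 94 ac 65 5a
[3] 0x25->0x15 len=4 : e9 4f 52 e9
[4] 0x1f->0x01 len=5 : 6b 2c 6e 5a 59
[5] 0x06->0x24 len=7 : 59 7c e9 4f bd 79 a0
query mem[0x05]=0x59, mem[0x24]=0x59, mem[0x29]=0x79, mem[0x17]=0x52, mem[0x1c]=0x0e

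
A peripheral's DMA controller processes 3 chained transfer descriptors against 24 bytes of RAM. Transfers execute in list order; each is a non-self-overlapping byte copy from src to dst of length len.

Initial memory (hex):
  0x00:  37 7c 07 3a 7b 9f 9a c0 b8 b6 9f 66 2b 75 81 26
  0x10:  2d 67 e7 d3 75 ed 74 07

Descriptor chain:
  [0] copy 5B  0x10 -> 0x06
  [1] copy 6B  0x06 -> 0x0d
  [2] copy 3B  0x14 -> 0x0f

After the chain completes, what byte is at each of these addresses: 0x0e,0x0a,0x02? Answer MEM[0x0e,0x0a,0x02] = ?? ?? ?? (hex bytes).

[0] 0x10->0x06 len=5 : 2d 67 e7 d3 75
[1] 0x06->0x0d len=6 : 2d 67 e7 d3 75 66
[2] 0x14->0x0f len=3 : 75 ed 74
query mem[0x0e]=0x67, mem[0x0a]=0x75, mem[0x02]=0x07

MEM[0x0e,0x0a,0x02] = 67 75 07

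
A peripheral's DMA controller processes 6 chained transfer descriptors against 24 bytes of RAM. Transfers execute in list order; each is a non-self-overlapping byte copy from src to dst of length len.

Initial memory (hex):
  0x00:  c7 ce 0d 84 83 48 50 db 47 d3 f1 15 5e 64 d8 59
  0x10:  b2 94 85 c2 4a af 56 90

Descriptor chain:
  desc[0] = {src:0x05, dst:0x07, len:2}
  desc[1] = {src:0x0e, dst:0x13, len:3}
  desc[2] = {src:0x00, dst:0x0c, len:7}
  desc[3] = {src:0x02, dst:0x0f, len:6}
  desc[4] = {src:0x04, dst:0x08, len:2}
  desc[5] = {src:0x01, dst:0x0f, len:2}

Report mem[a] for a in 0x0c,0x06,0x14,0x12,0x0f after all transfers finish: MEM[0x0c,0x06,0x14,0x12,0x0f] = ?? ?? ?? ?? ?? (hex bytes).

MEM[0x0c,0x06,0x14,0x12,0x0f] = c7 50 48 48 ce

#0 dst[0x07+2] := {0x48,0x50}
#1 dst[0x13+3] := {0xd8,0x59,0xb2}
#2 dst[0x0c+7] := {0xc7,0xce,0x0d,0x84,0x83,0x48,0x50}
#3 dst[0x0f+6] := {0x0d,0x84,0x83,0x48,0x50,0x48}
#4 dst[0x08+2] := {0x83,0x48}
#5 dst[0x0f+2] := {0xce,0x0d}
query mem[0x0c]=0xc7, mem[0x06]=0x50, mem[0x14]=0x48, mem[0x12]=0x48, mem[0x0f]=0xce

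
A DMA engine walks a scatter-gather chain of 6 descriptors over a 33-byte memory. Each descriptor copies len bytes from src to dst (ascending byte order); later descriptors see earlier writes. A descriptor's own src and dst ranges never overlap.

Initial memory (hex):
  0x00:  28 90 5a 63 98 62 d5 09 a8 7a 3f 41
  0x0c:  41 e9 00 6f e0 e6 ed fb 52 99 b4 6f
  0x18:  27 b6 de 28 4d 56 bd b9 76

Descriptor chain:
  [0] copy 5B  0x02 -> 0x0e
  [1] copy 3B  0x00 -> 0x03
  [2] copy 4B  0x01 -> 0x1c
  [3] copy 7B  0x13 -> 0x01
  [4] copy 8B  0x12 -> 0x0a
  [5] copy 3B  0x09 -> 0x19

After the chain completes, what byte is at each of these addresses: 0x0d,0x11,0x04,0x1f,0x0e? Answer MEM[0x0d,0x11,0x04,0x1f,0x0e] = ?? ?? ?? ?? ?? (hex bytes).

MEM[0x0d,0x11,0x04,0x1f,0x0e] = 99 b6 b4 90 b4

D0: mem[0x0e..0x12] <- [5a 63 98 62 d5]
D1: mem[0x03..0x05] <- [28 90 5a]
D2: mem[0x1c..0x1f] <- [90 5a 28 90]
D3: mem[0x01..0x07] <- [fb 52 99 b4 6f 27 b6]
D4: mem[0x0a..0x11] <- [d5 fb 52 99 b4 6f 27 b6]
D5: mem[0x19..0x1b] <- [7a d5 fb]
query mem[0x0d]=0x99, mem[0x11]=0xb6, mem[0x04]=0xb4, mem[0x1f]=0x90, mem[0x0e]=0xb4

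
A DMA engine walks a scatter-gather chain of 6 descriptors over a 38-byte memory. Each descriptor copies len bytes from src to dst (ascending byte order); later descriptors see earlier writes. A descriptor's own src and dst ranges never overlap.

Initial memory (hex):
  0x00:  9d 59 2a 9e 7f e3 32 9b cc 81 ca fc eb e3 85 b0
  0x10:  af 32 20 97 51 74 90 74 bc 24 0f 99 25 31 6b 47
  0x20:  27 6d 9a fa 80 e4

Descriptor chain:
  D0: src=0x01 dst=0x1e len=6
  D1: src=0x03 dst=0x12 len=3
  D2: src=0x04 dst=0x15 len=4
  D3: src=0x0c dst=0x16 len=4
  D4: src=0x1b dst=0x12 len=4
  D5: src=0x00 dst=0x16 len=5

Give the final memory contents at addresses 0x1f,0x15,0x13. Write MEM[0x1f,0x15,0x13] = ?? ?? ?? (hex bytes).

[0] 0x01->0x1e len=6 : 59 2a 9e 7f e3 32
[1] 0x03->0x12 len=3 : 9e 7f e3
[2] 0x04->0x15 len=4 : 7f e3 32 9b
[3] 0x0c->0x16 len=4 : eb e3 85 b0
[4] 0x1b->0x12 len=4 : 99 25 31 59
[5] 0x00->0x16 len=5 : 9d 59 2a 9e 7f
query mem[0x1f]=0x2a, mem[0x15]=0x59, mem[0x13]=0x25

MEM[0x1f,0x15,0x13] = 2a 59 25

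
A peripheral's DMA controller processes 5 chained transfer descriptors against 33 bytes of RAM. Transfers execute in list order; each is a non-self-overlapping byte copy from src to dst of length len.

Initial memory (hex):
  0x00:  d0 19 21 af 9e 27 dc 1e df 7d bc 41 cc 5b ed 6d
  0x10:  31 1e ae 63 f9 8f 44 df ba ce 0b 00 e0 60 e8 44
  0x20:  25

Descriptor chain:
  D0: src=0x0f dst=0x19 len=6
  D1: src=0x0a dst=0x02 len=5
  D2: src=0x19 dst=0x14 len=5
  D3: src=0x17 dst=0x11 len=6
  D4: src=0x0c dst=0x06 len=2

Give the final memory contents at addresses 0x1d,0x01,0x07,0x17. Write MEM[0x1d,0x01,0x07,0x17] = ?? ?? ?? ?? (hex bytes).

MEM[0x1d,0x01,0x07,0x17] = 63 19 5b ae

#0 dst[0x19+6] := {0x6d,0x31,0x1e,0xae,0x63,0xf9}
#1 dst[0x02+5] := {0xbc,0x41,0xcc,0x5b,0xed}
#2 dst[0x14+5] := {0x6d,0x31,0x1e,0xae,0x63}
#3 dst[0x11+6] := {0xae,0x63,0x6d,0x31,0x1e,0xae}
#4 dst[0x06+2] := {0xcc,0x5b}
query mem[0x1d]=0x63, mem[0x01]=0x19, mem[0x07]=0x5b, mem[0x17]=0xae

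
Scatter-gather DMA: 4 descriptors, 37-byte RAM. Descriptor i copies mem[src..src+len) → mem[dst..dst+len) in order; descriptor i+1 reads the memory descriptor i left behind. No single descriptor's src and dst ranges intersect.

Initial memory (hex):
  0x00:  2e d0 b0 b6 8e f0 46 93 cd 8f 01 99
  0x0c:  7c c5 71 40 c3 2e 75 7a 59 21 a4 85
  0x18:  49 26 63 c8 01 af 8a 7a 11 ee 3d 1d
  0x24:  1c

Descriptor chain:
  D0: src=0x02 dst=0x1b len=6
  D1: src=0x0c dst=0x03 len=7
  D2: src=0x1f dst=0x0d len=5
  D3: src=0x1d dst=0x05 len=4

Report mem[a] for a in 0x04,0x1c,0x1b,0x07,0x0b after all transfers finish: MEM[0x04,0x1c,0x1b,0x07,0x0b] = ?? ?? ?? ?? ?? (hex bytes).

MEM[0x04,0x1c,0x1b,0x07,0x0b] = c5 b6 b0 46 99

  after D0: wrote 6B at 0x1b = b0b68ef04693
  after D1: wrote 7B at 0x03 = 7cc57140c32e75
  after D2: wrote 5B at 0x0d = 4693ee3d1d
  after D3: wrote 4B at 0x05 = 8ef04693
query mem[0x04]=0xc5, mem[0x1c]=0xb6, mem[0x1b]=0xb0, mem[0x07]=0x46, mem[0x0b]=0x99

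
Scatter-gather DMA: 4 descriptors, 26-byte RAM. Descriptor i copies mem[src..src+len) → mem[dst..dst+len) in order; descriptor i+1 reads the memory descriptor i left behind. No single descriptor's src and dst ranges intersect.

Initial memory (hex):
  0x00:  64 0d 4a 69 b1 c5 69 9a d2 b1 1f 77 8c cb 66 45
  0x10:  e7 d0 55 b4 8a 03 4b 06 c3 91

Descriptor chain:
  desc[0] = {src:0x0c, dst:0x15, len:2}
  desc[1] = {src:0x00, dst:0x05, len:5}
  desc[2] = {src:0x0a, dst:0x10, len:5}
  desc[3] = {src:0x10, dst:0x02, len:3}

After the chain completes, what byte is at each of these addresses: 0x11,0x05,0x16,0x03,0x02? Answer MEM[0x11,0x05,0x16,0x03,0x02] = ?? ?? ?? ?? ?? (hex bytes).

MEM[0x11,0x05,0x16,0x03,0x02] = 77 64 cb 77 1f

  after D0: wrote 2B at 0x15 = 8ccb
  after D1: wrote 5B at 0x05 = 640d4a69b1
  after D2: wrote 5B at 0x10 = 1f778ccb66
  after D3: wrote 3B at 0x02 = 1f778c
query mem[0x11]=0x77, mem[0x05]=0x64, mem[0x16]=0xcb, mem[0x03]=0x77, mem[0x02]=0x1f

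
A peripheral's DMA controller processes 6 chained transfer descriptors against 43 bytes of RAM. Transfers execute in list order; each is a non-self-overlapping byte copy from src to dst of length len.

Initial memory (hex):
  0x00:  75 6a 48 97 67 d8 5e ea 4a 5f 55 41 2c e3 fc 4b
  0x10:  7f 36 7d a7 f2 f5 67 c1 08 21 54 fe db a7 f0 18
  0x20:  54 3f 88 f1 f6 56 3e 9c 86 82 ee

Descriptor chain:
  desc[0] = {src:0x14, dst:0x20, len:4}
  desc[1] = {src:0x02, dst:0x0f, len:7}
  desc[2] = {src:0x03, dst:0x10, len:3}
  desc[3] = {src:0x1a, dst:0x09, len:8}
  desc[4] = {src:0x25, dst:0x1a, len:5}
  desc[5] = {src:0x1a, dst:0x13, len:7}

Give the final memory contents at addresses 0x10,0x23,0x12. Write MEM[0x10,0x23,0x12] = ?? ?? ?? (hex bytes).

D0: mem[0x20..0x23] <- [f2 f5 67 c1]
D1: mem[0x0f..0x15] <- [48 97 67 d8 5e ea 4a]
D2: mem[0x10..0x12] <- [97 67 d8]
D3: mem[0x09..0x10] <- [54 fe db a7 f0 18 f2 f5]
D4: mem[0x1a..0x1e] <- [56 3e 9c 86 82]
D5: mem[0x13..0x19] <- [56 3e 9c 86 82 18 f2]
query mem[0x10]=0xf5, mem[0x23]=0xc1, mem[0x12]=0xd8

MEM[0x10,0x23,0x12] = f5 c1 d8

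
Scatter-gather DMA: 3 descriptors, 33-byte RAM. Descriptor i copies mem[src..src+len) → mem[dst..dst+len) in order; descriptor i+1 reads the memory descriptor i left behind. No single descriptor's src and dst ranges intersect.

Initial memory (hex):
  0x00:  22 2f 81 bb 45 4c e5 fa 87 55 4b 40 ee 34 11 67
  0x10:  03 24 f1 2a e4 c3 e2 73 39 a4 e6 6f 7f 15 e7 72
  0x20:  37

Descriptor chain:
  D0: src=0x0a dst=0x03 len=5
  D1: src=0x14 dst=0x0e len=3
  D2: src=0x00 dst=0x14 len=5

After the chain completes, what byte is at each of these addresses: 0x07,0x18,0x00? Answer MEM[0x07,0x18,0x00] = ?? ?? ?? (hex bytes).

MEM[0x07,0x18,0x00] = 11 40 22

  after D0: wrote 5B at 0x03 = 4b40ee3411
  after D1: wrote 3B at 0x0e = e4c3e2
  after D2: wrote 5B at 0x14 = 222f814b40
query mem[0x07]=0x11, mem[0x18]=0x40, mem[0x00]=0x22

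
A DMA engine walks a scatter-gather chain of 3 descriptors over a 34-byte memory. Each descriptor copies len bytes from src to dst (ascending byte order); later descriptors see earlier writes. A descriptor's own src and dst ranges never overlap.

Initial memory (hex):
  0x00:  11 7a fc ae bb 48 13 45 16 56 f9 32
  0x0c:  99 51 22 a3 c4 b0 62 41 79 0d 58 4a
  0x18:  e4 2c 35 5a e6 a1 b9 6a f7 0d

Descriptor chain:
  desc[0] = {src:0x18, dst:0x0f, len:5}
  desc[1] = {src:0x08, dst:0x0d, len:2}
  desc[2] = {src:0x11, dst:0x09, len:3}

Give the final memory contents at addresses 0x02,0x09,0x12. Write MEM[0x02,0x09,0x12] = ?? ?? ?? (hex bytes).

  after D0: wrote 5B at 0x0f = e42c355ae6
  after D1: wrote 2B at 0x0d = 1656
  after D2: wrote 3B at 0x09 = 355ae6
query mem[0x02]=0xfc, mem[0x09]=0x35, mem[0x12]=0x5a

MEM[0x02,0x09,0x12] = fc 35 5a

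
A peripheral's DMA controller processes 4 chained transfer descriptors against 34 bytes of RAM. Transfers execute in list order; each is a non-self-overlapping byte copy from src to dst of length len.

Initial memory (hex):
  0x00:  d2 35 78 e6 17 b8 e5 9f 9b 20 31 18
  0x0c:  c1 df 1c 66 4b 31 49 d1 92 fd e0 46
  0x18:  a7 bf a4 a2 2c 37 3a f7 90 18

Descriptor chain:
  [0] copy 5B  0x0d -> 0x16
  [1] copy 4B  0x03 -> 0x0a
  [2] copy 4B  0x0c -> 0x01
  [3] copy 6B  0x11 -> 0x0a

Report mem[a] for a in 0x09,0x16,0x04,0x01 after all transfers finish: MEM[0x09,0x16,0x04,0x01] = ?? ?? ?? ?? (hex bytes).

MEM[0x09,0x16,0x04,0x01] = 20 df 66 b8

  after D0: wrote 5B at 0x16 = df1c664b31
  after D1: wrote 4B at 0x0a = e617b8e5
  after D2: wrote 4B at 0x01 = b8e51c66
  after D3: wrote 6B at 0x0a = 3149d192fddf
query mem[0x09]=0x20, mem[0x16]=0xdf, mem[0x04]=0x66, mem[0x01]=0xb8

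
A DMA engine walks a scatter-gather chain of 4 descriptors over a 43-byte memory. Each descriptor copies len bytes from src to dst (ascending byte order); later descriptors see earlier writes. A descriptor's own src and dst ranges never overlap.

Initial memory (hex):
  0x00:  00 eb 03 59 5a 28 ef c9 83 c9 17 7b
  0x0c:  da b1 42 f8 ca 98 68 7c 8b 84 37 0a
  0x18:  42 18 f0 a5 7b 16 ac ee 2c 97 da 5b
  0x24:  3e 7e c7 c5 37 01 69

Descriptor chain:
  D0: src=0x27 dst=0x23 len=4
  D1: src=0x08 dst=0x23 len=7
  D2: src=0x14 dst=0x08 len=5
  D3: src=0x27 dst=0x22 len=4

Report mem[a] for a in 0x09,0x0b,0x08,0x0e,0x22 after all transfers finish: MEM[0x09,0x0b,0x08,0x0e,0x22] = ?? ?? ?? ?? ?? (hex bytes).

#0 dst[0x23+4] := {0xc5,0x37,0x01,0x69}
#1 dst[0x23+7] := {0x83,0xc9,0x17,0x7b,0xda,0xb1,0x42}
#2 dst[0x08+5] := {0x8b,0x84,0x37,0x0a,0x42}
#3 dst[0x22+4] := {0xda,0xb1,0x42,0x69}
query mem[0x09]=0x84, mem[0x0b]=0x0a, mem[0x08]=0x8b, mem[0x0e]=0x42, mem[0x22]=0xda

MEM[0x09,0x0b,0x08,0x0e,0x22] = 84 0a 8b 42 da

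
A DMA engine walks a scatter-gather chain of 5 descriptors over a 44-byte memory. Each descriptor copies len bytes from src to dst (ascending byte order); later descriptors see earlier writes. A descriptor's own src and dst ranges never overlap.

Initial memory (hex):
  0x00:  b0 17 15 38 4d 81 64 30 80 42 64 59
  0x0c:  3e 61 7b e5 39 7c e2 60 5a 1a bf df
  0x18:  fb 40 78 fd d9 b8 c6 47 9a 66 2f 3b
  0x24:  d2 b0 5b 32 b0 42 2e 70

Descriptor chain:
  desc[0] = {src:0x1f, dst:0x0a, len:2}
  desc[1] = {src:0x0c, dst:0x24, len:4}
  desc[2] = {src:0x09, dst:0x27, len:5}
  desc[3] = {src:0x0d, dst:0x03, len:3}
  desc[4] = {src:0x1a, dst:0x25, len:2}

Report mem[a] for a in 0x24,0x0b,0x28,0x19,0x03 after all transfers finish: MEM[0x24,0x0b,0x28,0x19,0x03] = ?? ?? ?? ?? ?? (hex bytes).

MEM[0x24,0x0b,0x28,0x19,0x03] = 3e 9a 47 40 61

D0: mem[0x0a..0x0b] <- [47 9a]
D1: mem[0x24..0x27] <- [3e 61 7b e5]
D2: mem[0x27..0x2b] <- [42 47 9a 3e 61]
D3: mem[0x03..0x05] <- [61 7b e5]
D4: mem[0x25..0x26] <- [78 fd]
query mem[0x24]=0x3e, mem[0x0b]=0x9a, mem[0x28]=0x47, mem[0x19]=0x40, mem[0x03]=0x61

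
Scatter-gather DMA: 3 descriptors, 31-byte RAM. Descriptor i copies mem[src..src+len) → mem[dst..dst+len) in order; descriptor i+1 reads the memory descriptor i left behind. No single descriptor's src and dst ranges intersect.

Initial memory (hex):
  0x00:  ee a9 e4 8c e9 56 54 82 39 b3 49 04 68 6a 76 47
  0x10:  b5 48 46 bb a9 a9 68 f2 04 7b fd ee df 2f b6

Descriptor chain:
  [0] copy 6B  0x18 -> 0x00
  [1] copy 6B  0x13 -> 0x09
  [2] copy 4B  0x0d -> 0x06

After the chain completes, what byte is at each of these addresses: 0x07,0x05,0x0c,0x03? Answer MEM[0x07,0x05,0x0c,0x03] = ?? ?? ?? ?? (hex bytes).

MEM[0x07,0x05,0x0c,0x03] = 04 2f 68 ee

[0] 0x18->0x00 len=6 : 04 7b fd ee df 2f
[1] 0x13->0x09 len=6 : bb a9 a9 68 f2 04
[2] 0x0d->0x06 len=4 : f2 04 47 b5
query mem[0x07]=0x04, mem[0x05]=0x2f, mem[0x0c]=0x68, mem[0x03]=0xee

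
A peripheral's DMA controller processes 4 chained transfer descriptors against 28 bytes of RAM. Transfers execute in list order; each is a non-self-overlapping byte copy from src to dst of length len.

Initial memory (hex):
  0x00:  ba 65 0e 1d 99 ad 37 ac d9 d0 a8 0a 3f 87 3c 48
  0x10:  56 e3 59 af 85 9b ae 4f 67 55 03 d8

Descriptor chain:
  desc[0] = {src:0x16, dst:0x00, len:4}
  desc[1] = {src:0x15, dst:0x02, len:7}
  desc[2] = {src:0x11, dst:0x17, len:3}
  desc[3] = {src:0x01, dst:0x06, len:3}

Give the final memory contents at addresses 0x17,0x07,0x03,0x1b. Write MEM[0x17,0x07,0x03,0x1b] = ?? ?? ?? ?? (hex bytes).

D0: mem[0x00..0x03] <- [ae 4f 67 55]
D1: mem[0x02..0x08] <- [9b ae 4f 67 55 03 d8]
D2: mem[0x17..0x19] <- [e3 59 af]
D3: mem[0x06..0x08] <- [4f 9b ae]
query mem[0x17]=0xe3, mem[0x07]=0x9b, mem[0x03]=0xae, mem[0x1b]=0xd8

MEM[0x17,0x07,0x03,0x1b] = e3 9b ae d8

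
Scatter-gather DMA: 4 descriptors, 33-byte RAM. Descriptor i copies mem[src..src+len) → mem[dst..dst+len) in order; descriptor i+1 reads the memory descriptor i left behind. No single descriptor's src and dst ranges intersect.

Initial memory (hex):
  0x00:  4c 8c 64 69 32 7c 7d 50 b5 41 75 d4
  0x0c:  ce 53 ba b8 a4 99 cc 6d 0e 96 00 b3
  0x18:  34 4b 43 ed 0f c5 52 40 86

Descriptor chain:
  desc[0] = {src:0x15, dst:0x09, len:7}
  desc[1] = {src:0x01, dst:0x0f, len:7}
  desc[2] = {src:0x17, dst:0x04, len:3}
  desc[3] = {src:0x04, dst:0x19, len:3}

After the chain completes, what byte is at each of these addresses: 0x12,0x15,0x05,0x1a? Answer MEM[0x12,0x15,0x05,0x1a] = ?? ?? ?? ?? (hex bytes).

MEM[0x12,0x15,0x05,0x1a] = 32 50 34 34

  after D0: wrote 7B at 0x09 = 9600b3344b43ed
  after D1: wrote 7B at 0x0f = 8c6469327c7d50
  after D2: wrote 3B at 0x04 = b3344b
  after D3: wrote 3B at 0x19 = b3344b
query mem[0x12]=0x32, mem[0x15]=0x50, mem[0x05]=0x34, mem[0x1a]=0x34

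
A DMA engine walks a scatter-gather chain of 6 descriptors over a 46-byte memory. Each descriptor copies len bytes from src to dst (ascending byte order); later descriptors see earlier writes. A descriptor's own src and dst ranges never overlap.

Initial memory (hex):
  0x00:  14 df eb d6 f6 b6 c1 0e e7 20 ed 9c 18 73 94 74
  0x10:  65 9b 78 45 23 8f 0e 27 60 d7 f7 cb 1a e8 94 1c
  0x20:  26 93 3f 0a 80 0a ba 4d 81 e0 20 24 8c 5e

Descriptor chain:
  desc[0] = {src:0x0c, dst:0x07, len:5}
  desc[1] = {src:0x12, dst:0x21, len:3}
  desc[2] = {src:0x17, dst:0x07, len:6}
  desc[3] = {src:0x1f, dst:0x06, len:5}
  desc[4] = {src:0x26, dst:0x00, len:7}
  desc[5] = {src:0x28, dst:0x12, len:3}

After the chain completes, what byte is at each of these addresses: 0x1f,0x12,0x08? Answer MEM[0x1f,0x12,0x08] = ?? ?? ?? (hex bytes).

#0 dst[0x07+5] := {0x18,0x73,0x94,0x74,0x65}
#1 dst[0x21+3] := {0x78,0x45,0x23}
#2 dst[0x07+6] := {0x27,0x60,0xd7,0xf7,0xcb,0x1a}
#3 dst[0x06+5] := {0x1c,0x26,0x78,0x45,0x23}
#4 dst[0x00+7] := {0xba,0x4d,0x81,0xe0,0x20,0x24,0x8c}
#5 dst[0x12+3] := {0x81,0xe0,0x20}
query mem[0x1f]=0x1c, mem[0x12]=0x81, mem[0x08]=0x78

MEM[0x1f,0x12,0x08] = 1c 81 78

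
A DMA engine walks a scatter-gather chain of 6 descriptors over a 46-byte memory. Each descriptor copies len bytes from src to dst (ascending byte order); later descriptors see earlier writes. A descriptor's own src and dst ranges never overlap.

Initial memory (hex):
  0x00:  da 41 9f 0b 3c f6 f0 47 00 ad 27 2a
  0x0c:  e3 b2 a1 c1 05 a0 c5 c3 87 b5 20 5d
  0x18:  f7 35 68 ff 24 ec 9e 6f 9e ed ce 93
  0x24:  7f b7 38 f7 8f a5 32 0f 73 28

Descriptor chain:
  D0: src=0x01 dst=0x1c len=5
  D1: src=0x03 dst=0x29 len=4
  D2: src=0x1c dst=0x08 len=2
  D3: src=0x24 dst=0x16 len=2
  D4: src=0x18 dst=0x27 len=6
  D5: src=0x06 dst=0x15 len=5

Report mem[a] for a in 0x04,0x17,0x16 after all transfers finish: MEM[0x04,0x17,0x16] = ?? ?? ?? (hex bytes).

MEM[0x04,0x17,0x16] = 3c 41 47

  after D0: wrote 5B at 0x1c = 419f0b3cf6
  after D1: wrote 4B at 0x29 = 0b3cf6f0
  after D2: wrote 2B at 0x08 = 419f
  after D3: wrote 2B at 0x16 = 7fb7
  after D4: wrote 6B at 0x27 = f73568ff419f
  after D5: wrote 5B at 0x15 = f047419f27
query mem[0x04]=0x3c, mem[0x17]=0x41, mem[0x16]=0x47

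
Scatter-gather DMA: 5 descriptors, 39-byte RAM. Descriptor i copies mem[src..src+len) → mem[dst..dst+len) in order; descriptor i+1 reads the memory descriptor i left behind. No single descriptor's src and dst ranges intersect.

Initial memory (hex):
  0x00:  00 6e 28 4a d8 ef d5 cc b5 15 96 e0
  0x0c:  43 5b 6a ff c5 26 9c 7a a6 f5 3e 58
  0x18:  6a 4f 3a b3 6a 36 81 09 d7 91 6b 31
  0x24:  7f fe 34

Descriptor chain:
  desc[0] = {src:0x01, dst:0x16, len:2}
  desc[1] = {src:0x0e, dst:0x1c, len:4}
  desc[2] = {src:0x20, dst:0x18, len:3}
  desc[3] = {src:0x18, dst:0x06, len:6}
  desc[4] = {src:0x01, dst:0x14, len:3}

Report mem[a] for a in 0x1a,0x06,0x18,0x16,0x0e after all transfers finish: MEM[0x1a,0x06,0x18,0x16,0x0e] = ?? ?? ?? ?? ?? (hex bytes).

[0] 0x01->0x16 len=2 : 6e 28
[1] 0x0e->0x1c len=4 : 6a ff c5 26
[2] 0x20->0x18 len=3 : d7 91 6b
[3] 0x18->0x06 len=6 : d7 91 6b b3 6a ff
[4] 0x01->0x14 len=3 : 6e 28 4a
query mem[0x1a]=0x6b, mem[0x06]=0xd7, mem[0x18]=0xd7, mem[0x16]=0x4a, mem[0x0e]=0x6a

MEM[0x1a,0x06,0x18,0x16,0x0e] = 6b d7 d7 4a 6a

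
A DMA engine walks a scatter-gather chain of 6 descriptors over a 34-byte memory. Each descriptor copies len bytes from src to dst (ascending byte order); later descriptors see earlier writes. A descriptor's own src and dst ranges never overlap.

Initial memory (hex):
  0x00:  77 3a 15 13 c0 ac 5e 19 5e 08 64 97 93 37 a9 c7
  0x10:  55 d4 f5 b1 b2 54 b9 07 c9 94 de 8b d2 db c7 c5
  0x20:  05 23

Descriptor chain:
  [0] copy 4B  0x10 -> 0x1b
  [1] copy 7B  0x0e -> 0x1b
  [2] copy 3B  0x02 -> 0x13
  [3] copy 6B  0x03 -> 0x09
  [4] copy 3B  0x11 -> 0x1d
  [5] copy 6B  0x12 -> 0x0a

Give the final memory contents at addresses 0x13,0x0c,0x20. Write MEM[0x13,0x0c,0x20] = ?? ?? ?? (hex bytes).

MEM[0x13,0x0c,0x20] = 15 13 b1

  after D0: wrote 4B at 0x1b = 55d4f5b1
  after D1: wrote 7B at 0x1b = a9c755d4f5b1b2
  after D2: wrote 3B at 0x13 = 1513c0
  after D3: wrote 6B at 0x09 = 13c0ac5e195e
  after D4: wrote 3B at 0x1d = d4f515
  after D5: wrote 6B at 0x0a = f51513c0b907
query mem[0x13]=0x15, mem[0x0c]=0x13, mem[0x20]=0xb1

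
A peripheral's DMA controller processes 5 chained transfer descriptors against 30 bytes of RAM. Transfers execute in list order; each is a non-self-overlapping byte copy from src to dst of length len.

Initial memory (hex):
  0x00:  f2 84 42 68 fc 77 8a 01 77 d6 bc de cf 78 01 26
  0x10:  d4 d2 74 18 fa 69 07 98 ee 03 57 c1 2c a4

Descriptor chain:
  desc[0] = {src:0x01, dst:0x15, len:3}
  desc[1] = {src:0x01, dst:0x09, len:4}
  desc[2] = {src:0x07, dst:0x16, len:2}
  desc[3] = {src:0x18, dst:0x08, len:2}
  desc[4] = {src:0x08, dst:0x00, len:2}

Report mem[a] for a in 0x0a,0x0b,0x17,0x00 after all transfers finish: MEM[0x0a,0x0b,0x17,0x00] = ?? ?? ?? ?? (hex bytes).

[0] 0x01->0x15 len=3 : 84 42 68
[1] 0x01->0x09 len=4 : 84 42 68 fc
[2] 0x07->0x16 len=2 : 01 77
[3] 0x18->0x08 len=2 : ee 03
[4] 0x08->0x00 len=2 : ee 03
query mem[0x0a]=0x42, mem[0x0b]=0x68, mem[0x17]=0x77, mem[0x00]=0xee

MEM[0x0a,0x0b,0x17,0x00] = 42 68 77 ee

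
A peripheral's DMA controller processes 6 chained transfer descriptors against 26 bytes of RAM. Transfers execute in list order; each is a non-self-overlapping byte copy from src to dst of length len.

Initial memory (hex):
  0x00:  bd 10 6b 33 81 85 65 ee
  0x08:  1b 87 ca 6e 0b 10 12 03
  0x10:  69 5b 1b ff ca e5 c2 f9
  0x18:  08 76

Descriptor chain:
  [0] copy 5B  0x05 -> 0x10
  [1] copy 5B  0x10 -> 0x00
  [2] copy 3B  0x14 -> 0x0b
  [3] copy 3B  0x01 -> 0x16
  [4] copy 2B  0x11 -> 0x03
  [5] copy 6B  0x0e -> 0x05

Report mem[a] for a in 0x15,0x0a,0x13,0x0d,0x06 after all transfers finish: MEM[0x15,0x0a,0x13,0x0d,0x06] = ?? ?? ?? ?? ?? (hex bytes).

MEM[0x15,0x0a,0x13,0x0d,0x06] = e5 1b 1b c2 03

[0] 0x05->0x10 len=5 : 85 65 ee 1b 87
[1] 0x10->0x00 len=5 : 85 65 ee 1b 87
[2] 0x14->0x0b len=3 : 87 e5 c2
[3] 0x01->0x16 len=3 : 65 ee 1b
[4] 0x11->0x03 len=2 : 65 ee
[5] 0x0e->0x05 len=6 : 12 03 85 65 ee 1b
query mem[0x15]=0xe5, mem[0x0a]=0x1b, mem[0x13]=0x1b, mem[0x0d]=0xc2, mem[0x06]=0x03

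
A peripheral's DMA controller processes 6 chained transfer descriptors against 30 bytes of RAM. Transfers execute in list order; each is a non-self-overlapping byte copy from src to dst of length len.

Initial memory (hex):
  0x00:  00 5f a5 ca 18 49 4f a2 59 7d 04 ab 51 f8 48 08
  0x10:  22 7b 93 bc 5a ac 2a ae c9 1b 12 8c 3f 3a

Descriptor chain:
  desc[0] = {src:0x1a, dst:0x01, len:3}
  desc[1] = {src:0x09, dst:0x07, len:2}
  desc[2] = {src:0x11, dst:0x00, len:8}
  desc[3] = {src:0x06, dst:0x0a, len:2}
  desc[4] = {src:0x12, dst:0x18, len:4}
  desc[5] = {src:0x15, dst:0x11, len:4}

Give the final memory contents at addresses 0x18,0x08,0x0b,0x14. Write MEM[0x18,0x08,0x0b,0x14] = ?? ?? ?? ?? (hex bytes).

MEM[0x18,0x08,0x0b,0x14] = 93 04 c9 93

[0] 0x1a->0x01 len=3 : 12 8c 3f
[1] 0x09->0x07 len=2 : 7d 04
[2] 0x11->0x00 len=8 : 7b 93 bc 5a ac 2a ae c9
[3] 0x06->0x0a len=2 : ae c9
[4] 0x12->0x18 len=4 : 93 bc 5a ac
[5] 0x15->0x11 len=4 : ac 2a ae 93
query mem[0x18]=0x93, mem[0x08]=0x04, mem[0x0b]=0xc9, mem[0x14]=0x93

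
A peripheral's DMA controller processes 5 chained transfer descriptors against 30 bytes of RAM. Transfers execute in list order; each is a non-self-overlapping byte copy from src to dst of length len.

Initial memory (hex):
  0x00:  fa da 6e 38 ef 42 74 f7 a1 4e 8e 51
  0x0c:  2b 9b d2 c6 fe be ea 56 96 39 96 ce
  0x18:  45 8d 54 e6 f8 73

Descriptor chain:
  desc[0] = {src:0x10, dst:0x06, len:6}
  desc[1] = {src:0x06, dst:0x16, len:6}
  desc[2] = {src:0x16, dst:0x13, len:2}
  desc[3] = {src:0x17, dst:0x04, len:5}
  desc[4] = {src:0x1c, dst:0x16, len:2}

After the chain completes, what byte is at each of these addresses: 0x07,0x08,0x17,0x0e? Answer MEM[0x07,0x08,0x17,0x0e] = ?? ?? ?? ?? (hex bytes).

MEM[0x07,0x08,0x17,0x0e] = 96 39 73 d2

#0 dst[0x06+6] := {0xfe,0xbe,0xea,0x56,0x96,0x39}
#1 dst[0x16+6] := {0xfe,0xbe,0xea,0x56,0x96,0x39}
#2 dst[0x13+2] := {0xfe,0xbe}
#3 dst[0x04+5] := {0xbe,0xea,0x56,0x96,0x39}
#4 dst[0x16+2] := {0xf8,0x73}
query mem[0x07]=0x96, mem[0x08]=0x39, mem[0x17]=0x73, mem[0x0e]=0xd2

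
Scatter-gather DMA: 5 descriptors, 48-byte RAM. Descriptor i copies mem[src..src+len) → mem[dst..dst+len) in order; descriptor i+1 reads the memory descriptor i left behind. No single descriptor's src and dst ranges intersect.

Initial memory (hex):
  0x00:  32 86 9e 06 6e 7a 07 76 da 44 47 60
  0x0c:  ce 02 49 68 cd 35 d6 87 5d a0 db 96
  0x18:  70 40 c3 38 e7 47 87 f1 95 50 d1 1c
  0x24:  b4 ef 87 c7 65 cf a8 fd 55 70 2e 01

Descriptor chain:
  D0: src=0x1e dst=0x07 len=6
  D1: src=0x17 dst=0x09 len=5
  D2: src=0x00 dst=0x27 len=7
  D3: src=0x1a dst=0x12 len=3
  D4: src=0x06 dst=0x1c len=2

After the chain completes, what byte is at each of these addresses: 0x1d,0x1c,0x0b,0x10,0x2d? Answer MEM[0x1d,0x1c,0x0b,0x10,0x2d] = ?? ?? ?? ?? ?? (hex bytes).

[0] 0x1e->0x07 len=6 : 87 f1 95 50 d1 1c
[1] 0x17->0x09 len=5 : 96 70 40 c3 38
[2] 0x00->0x27 len=7 : 32 86 9e 06 6e 7a 07
[3] 0x1a->0x12 len=3 : c3 38 e7
[4] 0x06->0x1c len=2 : 07 87
query mem[0x1d]=0x87, mem[0x1c]=0x07, mem[0x0b]=0x40, mem[0x10]=0xcd, mem[0x2d]=0x07

MEM[0x1d,0x1c,0x0b,0x10,0x2d] = 87 07 40 cd 07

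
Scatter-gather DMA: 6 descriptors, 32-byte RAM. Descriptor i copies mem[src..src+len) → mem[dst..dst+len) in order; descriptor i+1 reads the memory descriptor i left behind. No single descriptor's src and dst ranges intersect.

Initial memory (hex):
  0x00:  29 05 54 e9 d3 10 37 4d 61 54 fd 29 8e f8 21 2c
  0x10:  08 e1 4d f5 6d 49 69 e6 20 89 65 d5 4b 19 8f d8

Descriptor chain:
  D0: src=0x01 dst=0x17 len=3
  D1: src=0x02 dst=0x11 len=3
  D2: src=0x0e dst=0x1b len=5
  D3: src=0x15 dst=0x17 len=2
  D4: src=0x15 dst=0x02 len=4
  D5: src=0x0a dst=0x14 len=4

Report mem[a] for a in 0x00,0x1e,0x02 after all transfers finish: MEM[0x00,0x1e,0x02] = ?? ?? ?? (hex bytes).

MEM[0x00,0x1e,0x02] = 29 54 49

  after D0: wrote 3B at 0x17 = 0554e9
  after D1: wrote 3B at 0x11 = 54e9d3
  after D2: wrote 5B at 0x1b = 212c0854e9
  after D3: wrote 2B at 0x17 = 4969
  after D4: wrote 4B at 0x02 = 49694969
  after D5: wrote 4B at 0x14 = fd298ef8
query mem[0x00]=0x29, mem[0x1e]=0x54, mem[0x02]=0x49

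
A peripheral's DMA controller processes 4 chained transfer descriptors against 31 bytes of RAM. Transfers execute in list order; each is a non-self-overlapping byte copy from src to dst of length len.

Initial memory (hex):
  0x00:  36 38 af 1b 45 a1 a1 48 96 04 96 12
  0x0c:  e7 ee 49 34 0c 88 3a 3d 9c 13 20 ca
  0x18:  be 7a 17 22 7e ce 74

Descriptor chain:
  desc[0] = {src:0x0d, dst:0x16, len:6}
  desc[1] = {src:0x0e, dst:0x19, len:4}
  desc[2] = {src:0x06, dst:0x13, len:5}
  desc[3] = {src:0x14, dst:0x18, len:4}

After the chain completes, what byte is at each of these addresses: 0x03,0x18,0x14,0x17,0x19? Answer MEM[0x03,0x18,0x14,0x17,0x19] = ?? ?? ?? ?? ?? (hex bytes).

D0: mem[0x16..0x1b] <- [ee 49 34 0c 88 3a]
D1: mem[0x19..0x1c] <- [49 34 0c 88]
D2: mem[0x13..0x17] <- [a1 48 96 04 96]
D3: mem[0x18..0x1b] <- [48 96 04 96]
query mem[0x03]=0x1b, mem[0x18]=0x48, mem[0x14]=0x48, mem[0x17]=0x96, mem[0x19]=0x96

MEM[0x03,0x18,0x14,0x17,0x19] = 1b 48 48 96 96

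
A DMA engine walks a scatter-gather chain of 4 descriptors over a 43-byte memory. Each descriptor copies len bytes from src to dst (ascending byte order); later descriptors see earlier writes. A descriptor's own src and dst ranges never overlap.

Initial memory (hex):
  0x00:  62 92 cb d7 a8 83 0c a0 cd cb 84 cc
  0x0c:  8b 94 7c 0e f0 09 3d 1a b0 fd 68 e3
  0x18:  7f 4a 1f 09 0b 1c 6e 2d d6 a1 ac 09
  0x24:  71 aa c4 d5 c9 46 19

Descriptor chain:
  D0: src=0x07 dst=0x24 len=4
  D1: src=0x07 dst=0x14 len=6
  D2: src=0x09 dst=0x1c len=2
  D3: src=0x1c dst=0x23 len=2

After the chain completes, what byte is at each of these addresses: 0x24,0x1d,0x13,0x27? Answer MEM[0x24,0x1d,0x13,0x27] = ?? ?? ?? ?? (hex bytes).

MEM[0x24,0x1d,0x13,0x27] = 84 84 1a 84

  after D0: wrote 4B at 0x24 = a0cdcb84
  after D1: wrote 6B at 0x14 = a0cdcb84cc8b
  after D2: wrote 2B at 0x1c = cb84
  after D3: wrote 2B at 0x23 = cb84
query mem[0x24]=0x84, mem[0x1d]=0x84, mem[0x13]=0x1a, mem[0x27]=0x84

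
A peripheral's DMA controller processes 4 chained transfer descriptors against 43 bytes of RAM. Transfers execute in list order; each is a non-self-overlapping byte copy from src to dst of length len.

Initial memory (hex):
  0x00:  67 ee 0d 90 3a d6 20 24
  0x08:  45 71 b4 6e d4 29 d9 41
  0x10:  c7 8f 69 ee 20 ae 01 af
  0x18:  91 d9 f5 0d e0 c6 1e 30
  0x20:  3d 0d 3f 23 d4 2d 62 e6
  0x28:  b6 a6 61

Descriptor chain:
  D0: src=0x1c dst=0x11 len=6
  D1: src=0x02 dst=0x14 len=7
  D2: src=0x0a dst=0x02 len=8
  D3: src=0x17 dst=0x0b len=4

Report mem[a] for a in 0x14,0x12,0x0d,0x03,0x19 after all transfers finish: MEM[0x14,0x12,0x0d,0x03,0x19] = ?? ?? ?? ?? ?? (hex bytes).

#0 dst[0x11+6] := {0xe0,0xc6,0x1e,0x30,0x3d,0x0d}
#1 dst[0x14+7] := {0x0d,0x90,0x3a,0xd6,0x20,0x24,0x45}
#2 dst[0x02+8] := {0xb4,0x6e,0xd4,0x29,0xd9,0x41,0xc7,0xe0}
#3 dst[0x0b+4] := {0xd6,0x20,0x24,0x45}
query mem[0x14]=0x0d, mem[0x12]=0xc6, mem[0x0d]=0x24, mem[0x03]=0x6e, mem[0x19]=0x24

MEM[0x14,0x12,0x0d,0x03,0x19] = 0d c6 24 6e 24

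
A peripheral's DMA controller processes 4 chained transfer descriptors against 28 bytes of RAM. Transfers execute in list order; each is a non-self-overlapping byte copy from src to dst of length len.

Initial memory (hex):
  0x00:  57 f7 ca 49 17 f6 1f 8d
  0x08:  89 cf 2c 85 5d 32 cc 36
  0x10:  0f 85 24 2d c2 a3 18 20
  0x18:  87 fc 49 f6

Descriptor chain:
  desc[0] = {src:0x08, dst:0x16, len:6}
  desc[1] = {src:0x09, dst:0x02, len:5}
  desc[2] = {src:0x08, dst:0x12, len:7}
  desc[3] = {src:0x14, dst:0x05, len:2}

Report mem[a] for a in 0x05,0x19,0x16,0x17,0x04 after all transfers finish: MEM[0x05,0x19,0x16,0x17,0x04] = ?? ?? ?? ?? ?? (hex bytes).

[0] 0x08->0x16 len=6 : 89 cf 2c 85 5d 32
[1] 0x09->0x02 len=5 : cf 2c 85 5d 32
[2] 0x08->0x12 len=7 : 89 cf 2c 85 5d 32 cc
[3] 0x14->0x05 len=2 : 2c 85
query mem[0x05]=0x2c, mem[0x19]=0x85, mem[0x16]=0x5d, mem[0x17]=0x32, mem[0x04]=0x85

MEM[0x05,0x19,0x16,0x17,0x04] = 2c 85 5d 32 85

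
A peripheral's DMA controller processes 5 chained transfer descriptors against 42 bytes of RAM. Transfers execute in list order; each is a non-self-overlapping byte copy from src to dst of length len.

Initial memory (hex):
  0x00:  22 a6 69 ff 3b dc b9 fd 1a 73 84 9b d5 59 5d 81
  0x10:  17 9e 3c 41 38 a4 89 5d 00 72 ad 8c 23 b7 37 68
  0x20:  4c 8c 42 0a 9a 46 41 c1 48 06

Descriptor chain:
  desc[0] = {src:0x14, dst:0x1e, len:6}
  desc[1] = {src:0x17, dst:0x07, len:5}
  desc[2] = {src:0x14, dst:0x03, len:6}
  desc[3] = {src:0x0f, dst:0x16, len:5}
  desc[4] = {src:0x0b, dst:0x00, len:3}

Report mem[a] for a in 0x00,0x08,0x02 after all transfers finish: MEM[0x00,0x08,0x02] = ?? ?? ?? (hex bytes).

MEM[0x00,0x08,0x02] = 8c 72 59

#0 dst[0x1e+6] := {0x38,0xa4,0x89,0x5d,0x00,0x72}
#1 dst[0x07+5] := {0x5d,0x00,0x72,0xad,0x8c}
#2 dst[0x03+6] := {0x38,0xa4,0x89,0x5d,0x00,0x72}
#3 dst[0x16+5] := {0x81,0x17,0x9e,0x3c,0x41}
#4 dst[0x00+3] := {0x8c,0xd5,0x59}
query mem[0x00]=0x8c, mem[0x08]=0x72, mem[0x02]=0x59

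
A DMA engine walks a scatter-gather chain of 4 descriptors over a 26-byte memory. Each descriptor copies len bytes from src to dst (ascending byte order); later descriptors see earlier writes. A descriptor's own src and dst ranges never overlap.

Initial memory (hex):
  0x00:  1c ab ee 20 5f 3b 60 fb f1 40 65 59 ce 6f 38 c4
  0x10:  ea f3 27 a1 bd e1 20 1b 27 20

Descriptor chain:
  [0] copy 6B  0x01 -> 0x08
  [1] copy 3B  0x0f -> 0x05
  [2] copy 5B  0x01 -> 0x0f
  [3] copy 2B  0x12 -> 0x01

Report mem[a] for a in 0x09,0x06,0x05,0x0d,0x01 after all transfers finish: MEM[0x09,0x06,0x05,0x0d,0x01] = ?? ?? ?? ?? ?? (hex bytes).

#0 dst[0x08+6] := {0xab,0xee,0x20,0x5f,0x3b,0x60}
#1 dst[0x05+3] := {0xc4,0xea,0xf3}
#2 dst[0x0f+5] := {0xab,0xee,0x20,0x5f,0xc4}
#3 dst[0x01+2] := {0x5f,0xc4}
query mem[0x09]=0xee, mem[0x06]=0xea, mem[0x05]=0xc4, mem[0x0d]=0x60, mem[0x01]=0x5f

MEM[0x09,0x06,0x05,0x0d,0x01] = ee ea c4 60 5f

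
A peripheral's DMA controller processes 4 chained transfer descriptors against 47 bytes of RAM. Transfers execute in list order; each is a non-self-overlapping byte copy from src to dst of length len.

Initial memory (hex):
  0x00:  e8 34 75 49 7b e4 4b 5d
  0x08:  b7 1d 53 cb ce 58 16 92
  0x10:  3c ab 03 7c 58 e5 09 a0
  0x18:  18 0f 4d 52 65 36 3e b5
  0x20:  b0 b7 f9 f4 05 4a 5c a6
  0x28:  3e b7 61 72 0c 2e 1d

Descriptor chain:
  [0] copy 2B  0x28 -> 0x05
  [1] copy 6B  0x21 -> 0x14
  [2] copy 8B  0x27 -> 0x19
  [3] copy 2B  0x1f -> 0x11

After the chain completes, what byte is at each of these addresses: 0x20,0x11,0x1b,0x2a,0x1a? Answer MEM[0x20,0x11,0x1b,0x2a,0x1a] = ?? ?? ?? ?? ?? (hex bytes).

#0 dst[0x05+2] := {0x3e,0xb7}
#1 dst[0x14+6] := {0xb7,0xf9,0xf4,0x05,0x4a,0x5c}
#2 dst[0x19+8] := {0xa6,0x3e,0xb7,0x61,0x72,0x0c,0x2e,0x1d}
#3 dst[0x11+2] := {0x2e,0x1d}
query mem[0x20]=0x1d, mem[0x11]=0x2e, mem[0x1b]=0xb7, mem[0x2a]=0x61, mem[0x1a]=0x3e

MEM[0x20,0x11,0x1b,0x2a,0x1a] = 1d 2e b7 61 3e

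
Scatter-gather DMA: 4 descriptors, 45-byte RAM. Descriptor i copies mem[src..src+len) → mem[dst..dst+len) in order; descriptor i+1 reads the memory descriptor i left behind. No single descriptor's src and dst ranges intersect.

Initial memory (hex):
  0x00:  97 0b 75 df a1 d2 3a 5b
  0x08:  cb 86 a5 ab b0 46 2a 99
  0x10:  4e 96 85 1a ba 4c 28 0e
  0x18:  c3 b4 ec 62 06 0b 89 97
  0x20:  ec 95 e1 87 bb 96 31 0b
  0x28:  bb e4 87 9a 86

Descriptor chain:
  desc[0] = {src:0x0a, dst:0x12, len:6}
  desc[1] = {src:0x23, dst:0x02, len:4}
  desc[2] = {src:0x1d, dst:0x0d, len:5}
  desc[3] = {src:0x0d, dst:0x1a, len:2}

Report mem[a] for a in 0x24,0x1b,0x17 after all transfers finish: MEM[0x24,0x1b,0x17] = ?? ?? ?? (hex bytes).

[0] 0x0a->0x12 len=6 : a5 ab b0 46 2a 99
[1] 0x23->0x02 len=4 : 87 bb 96 31
[2] 0x1d->0x0d len=5 : 0b 89 97 ec 95
[3] 0x0d->0x1a len=2 : 0b 89
query mem[0x24]=0xbb, mem[0x1b]=0x89, mem[0x17]=0x99

MEM[0x24,0x1b,0x17] = bb 89 99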